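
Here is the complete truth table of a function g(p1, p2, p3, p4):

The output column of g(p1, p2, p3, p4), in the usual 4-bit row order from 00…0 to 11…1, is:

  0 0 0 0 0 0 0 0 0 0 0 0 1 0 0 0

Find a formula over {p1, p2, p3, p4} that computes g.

g is 1 on exactly one input, (1,1,0,0), whose minterm is p1·p2·¬p3·¬p4. So g is just that conjunction.

g(p1, p2, p3, p4) = ((p1 · p2) · p3') · p4'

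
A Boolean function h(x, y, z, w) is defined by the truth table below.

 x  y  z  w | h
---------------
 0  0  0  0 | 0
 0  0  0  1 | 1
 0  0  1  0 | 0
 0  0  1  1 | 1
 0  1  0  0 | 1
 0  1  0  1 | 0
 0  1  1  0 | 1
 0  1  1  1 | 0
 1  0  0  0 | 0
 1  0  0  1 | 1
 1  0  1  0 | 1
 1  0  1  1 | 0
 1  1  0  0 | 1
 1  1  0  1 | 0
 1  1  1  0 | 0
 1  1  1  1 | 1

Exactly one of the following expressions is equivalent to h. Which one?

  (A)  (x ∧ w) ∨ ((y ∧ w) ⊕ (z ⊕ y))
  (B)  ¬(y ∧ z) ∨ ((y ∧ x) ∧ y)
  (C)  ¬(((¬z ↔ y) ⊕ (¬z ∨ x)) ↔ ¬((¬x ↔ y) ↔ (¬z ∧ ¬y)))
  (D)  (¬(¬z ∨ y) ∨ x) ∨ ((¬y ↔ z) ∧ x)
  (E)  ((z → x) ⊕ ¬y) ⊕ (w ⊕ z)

E

(A) fails at (0,0,0,1): the formula yields 0, h is 1.
(B) fails at (0,0,0,0): the formula yields 1, h is 0.
(C) fails at (0,0,0,1): the formula yields 0, h is 1.
(D) fails at (0,0,0,1): the formula yields 0, h is 1.
(E) is the remaining candidate, and it agrees with h on all 16 inputs.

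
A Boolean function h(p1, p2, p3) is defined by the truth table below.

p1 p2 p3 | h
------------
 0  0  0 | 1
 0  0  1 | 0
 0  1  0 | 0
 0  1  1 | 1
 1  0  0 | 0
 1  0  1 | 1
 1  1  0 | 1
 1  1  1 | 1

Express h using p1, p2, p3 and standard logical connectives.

h(p1, p2, p3) = not ((((not p1 and not p2) and p3) or ((not p1 and p2) and not p3)) or ((p1 and not p2) and not p3))

There are just 3 zero rows: (0,0,1), (0,1,0), (1,0,0). Their minterms are ¬p1·¬p2·p3, ¬p1·p2·¬p3, p1·¬p2·¬p3; the OR of those covers precisely the 0-outputs, and negating it yields h.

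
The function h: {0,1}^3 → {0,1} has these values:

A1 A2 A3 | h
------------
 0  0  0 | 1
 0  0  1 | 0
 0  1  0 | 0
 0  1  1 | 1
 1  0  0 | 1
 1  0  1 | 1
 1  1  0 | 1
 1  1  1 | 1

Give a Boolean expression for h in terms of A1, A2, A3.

There are just 2 zero rows: (0,0,1), (0,1,0). Their minterms are ¬A1·¬A2·A3, ¬A1·A2·¬A3; the OR of those covers precisely the 0-outputs, and negating it yields h.

h(A1, A2, A3) = NOT (((NOT A1 AND NOT A2) AND A3) OR ((NOT A1 AND A2) AND NOT A3))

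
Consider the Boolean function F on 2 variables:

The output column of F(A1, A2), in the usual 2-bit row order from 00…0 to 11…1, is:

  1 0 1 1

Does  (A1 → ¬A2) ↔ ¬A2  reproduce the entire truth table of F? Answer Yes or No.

Check the formula against F row by row:
  A1=0, A2=0: formula gives 1, F = 1 ✓
  A1=0, A2=1: formula gives 0, F = 0 ✓
  A1=1, A2=0: formula gives 1, F = 1 ✓
  A1=1, A2=1: formula gives 1, F = 1 ✓
Every row agrees, so the formula is equivalent.

Yes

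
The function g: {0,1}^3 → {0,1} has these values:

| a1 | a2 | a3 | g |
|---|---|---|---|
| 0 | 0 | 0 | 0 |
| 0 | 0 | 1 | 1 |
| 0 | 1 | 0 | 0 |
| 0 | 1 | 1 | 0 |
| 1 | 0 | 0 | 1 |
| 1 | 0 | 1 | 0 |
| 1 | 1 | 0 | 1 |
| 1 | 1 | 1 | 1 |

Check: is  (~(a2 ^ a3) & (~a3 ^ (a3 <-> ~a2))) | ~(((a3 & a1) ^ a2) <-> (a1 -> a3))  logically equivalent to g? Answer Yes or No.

No

Test each input against both g and the formula:
  a1=0, a2=0, a3=0: formula gives 1, but g = 0 ✗
A single disagreement suffices: at (0,0,0) they differ, so the formula does not compute g.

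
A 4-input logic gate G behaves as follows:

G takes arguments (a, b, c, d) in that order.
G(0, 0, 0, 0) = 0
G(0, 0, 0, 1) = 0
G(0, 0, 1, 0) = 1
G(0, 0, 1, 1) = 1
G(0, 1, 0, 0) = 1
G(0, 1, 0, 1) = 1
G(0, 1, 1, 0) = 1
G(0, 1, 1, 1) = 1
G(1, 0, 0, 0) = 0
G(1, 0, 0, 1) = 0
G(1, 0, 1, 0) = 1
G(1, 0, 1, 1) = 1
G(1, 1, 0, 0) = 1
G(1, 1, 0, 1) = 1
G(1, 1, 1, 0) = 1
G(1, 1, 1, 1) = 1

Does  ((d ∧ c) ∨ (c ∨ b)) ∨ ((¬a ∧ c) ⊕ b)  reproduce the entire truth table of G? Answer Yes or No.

Yes

Check the formula against G row by row:
  a=0, b=0, c=0, d=0: formula gives 0, G = 0 ✓
  a=0, b=0, c=0, d=1: formula gives 0, G = 0 ✓
  a=0, b=0, c=1, d=0: formula gives 1, G = 1 ✓
  a=0, b=0, c=1, d=1: formula gives 1, G = 1 ✓
  …and likewise for the remaining 12 rows.
Every row agrees, so the formula is equivalent.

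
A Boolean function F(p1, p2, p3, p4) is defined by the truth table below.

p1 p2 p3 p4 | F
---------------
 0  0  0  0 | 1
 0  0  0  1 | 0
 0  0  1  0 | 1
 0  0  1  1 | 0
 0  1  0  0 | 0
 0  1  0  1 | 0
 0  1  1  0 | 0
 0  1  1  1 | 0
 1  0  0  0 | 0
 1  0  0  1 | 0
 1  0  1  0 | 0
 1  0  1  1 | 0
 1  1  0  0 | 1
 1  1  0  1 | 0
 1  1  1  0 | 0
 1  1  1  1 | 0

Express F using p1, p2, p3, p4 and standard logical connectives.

F=1 on 3 inputs: (0,0,0,0), (0,0,1,0), (1,1,0,0). Reading each as a conjunction of literals (¬p1·¬p2·¬p3·¬p4, ¬p1·¬p2·p3·¬p4, p1·p2·¬p3·¬p4) and taking the OR gives the canonical DNF.

F(p1, p2, p3, p4) = ((((p1' · p2') · p3') · p4') + (((p1' · p2') · p3) · p4')) + (((p1 · p2) · p3') · p4')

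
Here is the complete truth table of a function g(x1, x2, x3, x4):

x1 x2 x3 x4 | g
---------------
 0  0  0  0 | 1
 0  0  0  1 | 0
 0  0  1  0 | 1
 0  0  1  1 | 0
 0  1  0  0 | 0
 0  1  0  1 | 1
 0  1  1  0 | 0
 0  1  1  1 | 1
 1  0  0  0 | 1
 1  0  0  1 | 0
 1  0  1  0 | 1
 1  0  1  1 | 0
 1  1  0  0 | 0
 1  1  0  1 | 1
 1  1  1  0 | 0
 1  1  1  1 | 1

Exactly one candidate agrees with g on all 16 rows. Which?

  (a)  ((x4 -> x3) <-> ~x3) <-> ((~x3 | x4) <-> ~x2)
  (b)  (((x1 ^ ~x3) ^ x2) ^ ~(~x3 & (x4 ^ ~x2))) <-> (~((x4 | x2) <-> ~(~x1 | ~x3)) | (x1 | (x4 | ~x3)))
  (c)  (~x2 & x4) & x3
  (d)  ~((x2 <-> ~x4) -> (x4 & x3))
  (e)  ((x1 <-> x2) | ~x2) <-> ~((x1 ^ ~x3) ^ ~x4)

(b) disagrees with g on (0,0,1,0) (formula → 0, table → 1); rule it out.
(c) disagrees with g on (0,0,0,0) (formula → 0, table → 1); rule it out.
(d) disagrees with g on (0,0,0,0) (formula → 0, table → 1); rule it out.
(e) disagrees with g on (0,0,1,0) (formula → 0, table → 1); rule it out.
That leaves (a). Evaluating it on every row reproduces the table of g exactly.

a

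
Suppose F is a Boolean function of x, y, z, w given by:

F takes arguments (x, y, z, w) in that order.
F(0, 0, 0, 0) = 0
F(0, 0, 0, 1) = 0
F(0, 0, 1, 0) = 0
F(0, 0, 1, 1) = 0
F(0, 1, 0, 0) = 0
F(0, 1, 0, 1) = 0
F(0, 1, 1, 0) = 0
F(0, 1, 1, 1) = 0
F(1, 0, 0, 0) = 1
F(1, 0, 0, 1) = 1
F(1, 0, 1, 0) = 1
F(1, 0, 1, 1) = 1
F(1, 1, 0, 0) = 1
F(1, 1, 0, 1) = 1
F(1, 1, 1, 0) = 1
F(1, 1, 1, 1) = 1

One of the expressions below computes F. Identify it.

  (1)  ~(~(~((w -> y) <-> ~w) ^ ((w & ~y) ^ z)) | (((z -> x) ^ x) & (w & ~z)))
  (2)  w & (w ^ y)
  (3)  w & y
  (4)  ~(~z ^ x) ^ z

(1): at (0,0,1,0) it gives 1, but F = 0 — eliminated.
(2): at (0,0,0,1) it gives 1, but F = 0 — eliminated.
(3): at (0,1,0,1) it gives 1, but F = 0 — eliminated.
(4) is the remaining candidate, and it agrees with F on all 16 inputs.

4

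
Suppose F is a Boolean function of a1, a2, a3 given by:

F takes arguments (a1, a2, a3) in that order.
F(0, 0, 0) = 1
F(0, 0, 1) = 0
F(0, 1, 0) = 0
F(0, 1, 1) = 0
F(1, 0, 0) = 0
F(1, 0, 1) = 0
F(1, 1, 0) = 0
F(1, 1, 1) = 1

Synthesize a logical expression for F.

The 1-rows are (0,0,0), (1,1,1). Each contributes one minterm — ¬a1·¬a2·¬a3; a1·a2·a3 — and their disjunction is a sum-of-products form of F.

F(a1, a2, a3) = ((¬a1 ∧ ¬a2) ∧ ¬a3) ∨ ((a1 ∧ a2) ∧ a3)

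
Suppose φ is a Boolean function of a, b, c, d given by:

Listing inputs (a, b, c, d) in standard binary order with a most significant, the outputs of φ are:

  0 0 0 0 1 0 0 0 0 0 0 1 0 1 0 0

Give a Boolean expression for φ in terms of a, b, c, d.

φ(a, b, c, d) = ((((¬a ∧ b) ∧ ¬c) ∧ ¬d) ∨ (((a ∧ ¬b) ∧ c) ∧ d)) ∨ (((a ∧ b) ∧ ¬c) ∧ d)

Collect the rows where φ=1 — (0,1,0,0), (1,0,1,1), (1,1,0,1) — and write one minterm per row: ¬a·b·¬c·¬d, a·¬b·c·d, a·b·¬c·d. Their union (logical OR) reproduces the table exactly.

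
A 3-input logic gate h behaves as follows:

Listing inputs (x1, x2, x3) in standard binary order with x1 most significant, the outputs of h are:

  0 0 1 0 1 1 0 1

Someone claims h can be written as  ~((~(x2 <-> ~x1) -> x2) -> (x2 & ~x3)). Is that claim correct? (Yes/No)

No

Test each input against both h and the formula:
  x1=0, x2=0, x3=0: formula gives 0, h = 0 ✓
  x1=0, x2=0, x3=1: formula gives 0, h = 0 ✓
  x1=0, x2=1, x3=0: formula gives 0, but h = 1 ✗
A single disagreement suffices: at (0,1,0) they differ, so the formula does not compute h.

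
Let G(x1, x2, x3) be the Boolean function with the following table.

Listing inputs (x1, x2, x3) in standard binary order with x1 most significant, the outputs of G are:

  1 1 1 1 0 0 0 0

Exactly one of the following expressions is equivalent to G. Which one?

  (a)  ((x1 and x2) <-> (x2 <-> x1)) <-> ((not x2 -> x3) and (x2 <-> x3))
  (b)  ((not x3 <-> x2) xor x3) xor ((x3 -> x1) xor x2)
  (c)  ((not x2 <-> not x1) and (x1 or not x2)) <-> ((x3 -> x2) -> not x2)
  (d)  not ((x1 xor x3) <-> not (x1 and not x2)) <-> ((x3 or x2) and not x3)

c

(a): at (0,1,0) it gives 0, but G = 1 — eliminated.
(b): at (0,0,1) it gives 0, but G = 1 — eliminated.
(d): at (0,0,0) it gives 0, but G = 1 — eliminated.
Only (c) survives; checking it on all 8 rows confirms it matches G.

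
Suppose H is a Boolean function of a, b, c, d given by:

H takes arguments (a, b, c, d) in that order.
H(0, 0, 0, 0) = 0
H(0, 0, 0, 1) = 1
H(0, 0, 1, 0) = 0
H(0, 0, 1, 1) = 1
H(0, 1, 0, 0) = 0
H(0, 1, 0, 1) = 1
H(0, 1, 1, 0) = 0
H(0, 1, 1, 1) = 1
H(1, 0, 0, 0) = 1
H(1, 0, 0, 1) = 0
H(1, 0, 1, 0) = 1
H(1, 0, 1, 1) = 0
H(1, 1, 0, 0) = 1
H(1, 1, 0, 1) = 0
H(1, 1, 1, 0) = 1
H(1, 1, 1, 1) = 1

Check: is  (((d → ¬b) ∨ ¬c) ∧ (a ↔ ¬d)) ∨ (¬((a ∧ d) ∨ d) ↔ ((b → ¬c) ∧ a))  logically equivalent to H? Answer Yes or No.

Yes

Evaluate (((d → ¬b) ∨ ¬c) ∧ (a ↔ ¬d)) ∨ (¬((a ∧ d) ∨ d) ↔ ((b → ¬c) ∧ a)) on each row and compare to H:
  a=0, b=0, c=0, d=0: formula gives 0, H = 0 ✓
  a=0, b=0, c=0, d=1: formula gives 1, H = 1 ✓
  a=0, b=0, c=1, d=0: formula gives 0, H = 0 ✓
  a=0, b=0, c=1, d=1: formula gives 1, H = 1 ✓
  …and likewise for the remaining 12 rows.
No disagreement on any input; they are logically equivalent.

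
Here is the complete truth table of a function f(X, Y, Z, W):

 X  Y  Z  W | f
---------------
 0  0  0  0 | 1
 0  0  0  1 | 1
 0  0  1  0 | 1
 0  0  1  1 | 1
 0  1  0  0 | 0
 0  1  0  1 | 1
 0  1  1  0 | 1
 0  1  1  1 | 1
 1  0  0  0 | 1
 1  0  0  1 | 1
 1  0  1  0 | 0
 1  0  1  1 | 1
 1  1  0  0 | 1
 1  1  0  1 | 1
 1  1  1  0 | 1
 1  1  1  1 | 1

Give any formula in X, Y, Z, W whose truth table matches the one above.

f is 0 on only 2 rows — (0,1,0,0), (1,0,1,0). Writing each as a minterm (¬X·Y·¬Z·¬W, X·¬Y·Z·¬W) and OR-ing them characterizes exactly where f=0, so f is the negation of that disjunction.

f(X, Y, Z, W) = ¬((((¬X ∧ Y) ∧ ¬Z) ∧ ¬W) ∨ (((X ∧ ¬Y) ∧ Z) ∧ ¬W))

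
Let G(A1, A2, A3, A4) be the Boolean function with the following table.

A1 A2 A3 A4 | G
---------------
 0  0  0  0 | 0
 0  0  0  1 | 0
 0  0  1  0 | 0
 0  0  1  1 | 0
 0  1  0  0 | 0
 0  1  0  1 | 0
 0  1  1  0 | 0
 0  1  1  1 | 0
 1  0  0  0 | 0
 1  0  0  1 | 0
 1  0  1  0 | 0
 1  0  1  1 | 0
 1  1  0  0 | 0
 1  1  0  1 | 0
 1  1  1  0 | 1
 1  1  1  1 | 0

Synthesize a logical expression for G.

Only row (1,1,1,0) gives 1. That row's minterm A1·A2·A3·¬A4 is G directly.

G(A1, A2, A3, A4) = ((A1 & A2) & A3) & ~A4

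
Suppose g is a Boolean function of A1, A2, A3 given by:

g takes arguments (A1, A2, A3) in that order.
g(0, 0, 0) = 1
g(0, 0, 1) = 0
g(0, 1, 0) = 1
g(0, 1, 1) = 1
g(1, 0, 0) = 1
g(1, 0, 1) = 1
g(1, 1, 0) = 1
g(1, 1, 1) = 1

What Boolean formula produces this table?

g(A1, A2, A3) = ((A1' · A2') · A3)'

Only row (0,0,1) gives 0. So g is 1 everywhere except there — the complement of the minterm ¬A1·¬A2·A3.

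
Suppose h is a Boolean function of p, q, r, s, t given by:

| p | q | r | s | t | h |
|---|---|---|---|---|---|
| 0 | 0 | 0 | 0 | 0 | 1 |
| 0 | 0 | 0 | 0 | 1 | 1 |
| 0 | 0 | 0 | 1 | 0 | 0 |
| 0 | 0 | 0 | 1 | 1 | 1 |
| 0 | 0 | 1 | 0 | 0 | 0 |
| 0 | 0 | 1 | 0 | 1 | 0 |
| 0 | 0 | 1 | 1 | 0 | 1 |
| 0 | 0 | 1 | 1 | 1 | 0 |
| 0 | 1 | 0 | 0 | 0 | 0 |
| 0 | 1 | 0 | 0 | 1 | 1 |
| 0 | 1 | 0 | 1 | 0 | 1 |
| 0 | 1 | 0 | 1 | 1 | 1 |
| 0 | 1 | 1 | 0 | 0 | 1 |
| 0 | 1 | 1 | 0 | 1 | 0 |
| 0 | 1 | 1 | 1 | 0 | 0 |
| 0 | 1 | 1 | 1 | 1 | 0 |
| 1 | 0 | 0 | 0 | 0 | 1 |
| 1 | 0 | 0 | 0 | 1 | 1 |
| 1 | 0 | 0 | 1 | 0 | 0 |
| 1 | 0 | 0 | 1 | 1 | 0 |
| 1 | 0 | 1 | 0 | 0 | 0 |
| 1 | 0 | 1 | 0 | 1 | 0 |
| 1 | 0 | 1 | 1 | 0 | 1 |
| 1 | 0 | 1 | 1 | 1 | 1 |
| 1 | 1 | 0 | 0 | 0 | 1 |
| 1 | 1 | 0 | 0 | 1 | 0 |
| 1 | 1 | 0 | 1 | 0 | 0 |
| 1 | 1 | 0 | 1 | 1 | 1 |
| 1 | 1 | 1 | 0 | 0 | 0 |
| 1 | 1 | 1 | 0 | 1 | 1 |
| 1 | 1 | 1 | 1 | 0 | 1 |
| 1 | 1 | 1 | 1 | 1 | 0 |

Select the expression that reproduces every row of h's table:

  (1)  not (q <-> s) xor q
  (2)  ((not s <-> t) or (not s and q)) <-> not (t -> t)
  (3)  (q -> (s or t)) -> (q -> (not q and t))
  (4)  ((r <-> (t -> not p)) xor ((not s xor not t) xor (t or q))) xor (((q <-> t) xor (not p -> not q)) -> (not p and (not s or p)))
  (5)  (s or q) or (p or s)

(1) fails at (0,0,0,0,0): the formula yields 0, h is 1.
(2) fails at (0,0,0,0,1): the formula yields 0, h is 1.
(3) fails at (0,0,0,1,0): the formula yields 1, h is 0.
(5) fails at (0,0,0,0,0): the formula yields 0, h is 1.
Only (4) survives; checking it on all 32 rows confirms it matches h.

4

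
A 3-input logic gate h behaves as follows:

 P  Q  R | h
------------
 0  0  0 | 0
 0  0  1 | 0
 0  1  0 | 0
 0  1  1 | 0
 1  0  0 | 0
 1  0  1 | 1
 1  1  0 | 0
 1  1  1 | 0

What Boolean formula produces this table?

Only row (1,0,1) gives 1. That row's minterm P·¬Q·R is h directly.

h(P, Q, R) = (P ∧ ¬Q) ∧ R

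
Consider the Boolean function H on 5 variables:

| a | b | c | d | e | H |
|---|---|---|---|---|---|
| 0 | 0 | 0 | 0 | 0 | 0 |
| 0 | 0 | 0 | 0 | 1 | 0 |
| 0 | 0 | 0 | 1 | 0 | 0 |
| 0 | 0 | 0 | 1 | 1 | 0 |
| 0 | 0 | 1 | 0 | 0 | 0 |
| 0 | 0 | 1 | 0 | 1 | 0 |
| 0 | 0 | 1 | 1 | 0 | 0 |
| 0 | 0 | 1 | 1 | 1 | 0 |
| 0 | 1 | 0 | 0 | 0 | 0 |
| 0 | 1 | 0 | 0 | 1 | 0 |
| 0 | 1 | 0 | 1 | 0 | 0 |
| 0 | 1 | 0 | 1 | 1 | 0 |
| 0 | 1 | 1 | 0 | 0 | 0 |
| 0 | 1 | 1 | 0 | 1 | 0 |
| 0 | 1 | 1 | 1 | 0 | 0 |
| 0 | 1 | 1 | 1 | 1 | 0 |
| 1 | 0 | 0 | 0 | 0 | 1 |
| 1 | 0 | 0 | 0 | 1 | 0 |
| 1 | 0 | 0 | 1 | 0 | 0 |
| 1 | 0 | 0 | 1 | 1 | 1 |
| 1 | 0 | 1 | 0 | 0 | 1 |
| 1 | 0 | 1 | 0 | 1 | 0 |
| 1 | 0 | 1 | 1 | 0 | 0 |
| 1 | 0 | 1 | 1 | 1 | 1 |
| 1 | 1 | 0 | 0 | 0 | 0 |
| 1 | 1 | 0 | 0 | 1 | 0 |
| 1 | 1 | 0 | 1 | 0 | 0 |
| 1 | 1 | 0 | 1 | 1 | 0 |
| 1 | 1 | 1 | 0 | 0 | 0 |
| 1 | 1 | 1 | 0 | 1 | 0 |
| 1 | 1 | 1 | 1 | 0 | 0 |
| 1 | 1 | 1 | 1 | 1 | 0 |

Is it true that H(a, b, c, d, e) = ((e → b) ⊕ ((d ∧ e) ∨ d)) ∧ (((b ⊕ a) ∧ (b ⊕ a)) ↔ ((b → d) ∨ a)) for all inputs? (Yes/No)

Yes

Check the formula against H row by row:
  a=0, b=0, c=0, d=0, e=0: formula gives 0, H = 0 ✓
  a=0, b=0, c=0, d=0, e=1: formula gives 0, H = 0 ✓
  a=0, b=0, c=0, d=1, e=0: formula gives 0, H = 0 ✓
  a=0, b=0, c=0, d=1, e=1: formula gives 0, H = 0 ✓
  …and likewise for the remaining 28 rows.
No disagreement on any input; they are logically equivalent.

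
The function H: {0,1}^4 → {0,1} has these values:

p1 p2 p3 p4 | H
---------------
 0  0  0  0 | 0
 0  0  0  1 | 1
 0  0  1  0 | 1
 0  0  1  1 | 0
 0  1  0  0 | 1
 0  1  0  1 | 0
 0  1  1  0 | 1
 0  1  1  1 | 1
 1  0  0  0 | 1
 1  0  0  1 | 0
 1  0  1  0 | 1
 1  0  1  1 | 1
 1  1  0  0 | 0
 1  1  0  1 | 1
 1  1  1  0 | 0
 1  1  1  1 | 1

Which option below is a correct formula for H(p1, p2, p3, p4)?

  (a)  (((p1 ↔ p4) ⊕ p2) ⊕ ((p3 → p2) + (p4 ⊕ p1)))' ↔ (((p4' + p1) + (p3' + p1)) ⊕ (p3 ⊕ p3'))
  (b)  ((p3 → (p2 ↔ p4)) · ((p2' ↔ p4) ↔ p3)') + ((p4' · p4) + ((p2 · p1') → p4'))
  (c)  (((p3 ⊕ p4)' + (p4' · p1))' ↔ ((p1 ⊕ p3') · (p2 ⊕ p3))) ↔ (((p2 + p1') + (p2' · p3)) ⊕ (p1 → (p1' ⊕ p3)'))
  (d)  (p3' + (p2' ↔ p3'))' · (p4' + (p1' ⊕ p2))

a

(b) disagrees with H on (0,0,0,0) (formula → 1, table → 0); rule it out.
(c) disagrees with H on (0,1,1,1) (formula → 0, table → 1); rule it out.
(d) disagrees with H on (0,0,0,1) (formula → 0, table → 1); rule it out.
That leaves (a). Evaluating it on every row reproduces the table of H exactly.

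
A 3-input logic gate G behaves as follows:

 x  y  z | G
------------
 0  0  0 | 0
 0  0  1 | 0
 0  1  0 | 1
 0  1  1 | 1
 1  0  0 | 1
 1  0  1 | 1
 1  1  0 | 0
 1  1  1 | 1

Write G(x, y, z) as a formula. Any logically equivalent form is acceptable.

G(x, y, z) = not ((((not x and not y) and not z) or ((not x and not y) and z)) or ((x and y) and not z))

The 0-rows are (0,0,0), (0,0,1), (1,1,0). Take each as a conjunction (¬x·¬y·¬z, ¬x·¬y·z, x·y·¬z), form their disjunction, and complement — that gives a formula that is 1 everywhere G is.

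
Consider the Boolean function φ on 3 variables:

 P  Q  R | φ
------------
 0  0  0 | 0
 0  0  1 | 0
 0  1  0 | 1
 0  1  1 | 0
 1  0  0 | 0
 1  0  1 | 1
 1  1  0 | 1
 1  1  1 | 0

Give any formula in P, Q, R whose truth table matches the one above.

Collect the rows where φ=1 — (0,1,0), (1,0,1), (1,1,0) — and write one minterm per row: ¬P·Q·¬R, P·¬Q·R, P·Q·¬R. Their union (logical OR) reproduces the table exactly.

φ(P, Q, R) = (((~P & Q) & ~R) | ((P & ~Q) & R)) | ((P & Q) & ~R)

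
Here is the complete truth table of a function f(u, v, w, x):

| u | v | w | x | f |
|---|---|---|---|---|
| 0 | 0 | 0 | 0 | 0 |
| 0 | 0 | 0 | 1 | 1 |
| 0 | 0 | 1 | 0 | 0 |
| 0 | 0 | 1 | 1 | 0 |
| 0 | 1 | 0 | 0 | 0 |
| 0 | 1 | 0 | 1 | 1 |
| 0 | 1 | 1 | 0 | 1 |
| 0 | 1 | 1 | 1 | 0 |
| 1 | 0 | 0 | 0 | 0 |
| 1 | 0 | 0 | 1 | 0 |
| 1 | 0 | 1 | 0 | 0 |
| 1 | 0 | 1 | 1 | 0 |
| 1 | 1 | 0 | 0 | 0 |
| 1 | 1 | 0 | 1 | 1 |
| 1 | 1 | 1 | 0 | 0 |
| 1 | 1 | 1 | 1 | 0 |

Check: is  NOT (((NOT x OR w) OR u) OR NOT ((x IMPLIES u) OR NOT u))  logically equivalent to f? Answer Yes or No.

Test each input against both f and the formula:
  u=0, v=0, w=0, x=0: formula gives 0, f = 0 ✓
  u=0, v=0, w=0, x=1: formula gives 1, f = 1 ✓
  u=0, v=0, w=1, x=0: formula gives 0, f = 0 ✓
  u=0, v=0, w=1, x=1: formula gives 0, f = 0 ✓
  …
  u=0, v=1, w=1, x=0: formula gives 0, but f = 1 ✗
Since they disagree at (0,1,1,0), the expression is not a correct formula for f.

No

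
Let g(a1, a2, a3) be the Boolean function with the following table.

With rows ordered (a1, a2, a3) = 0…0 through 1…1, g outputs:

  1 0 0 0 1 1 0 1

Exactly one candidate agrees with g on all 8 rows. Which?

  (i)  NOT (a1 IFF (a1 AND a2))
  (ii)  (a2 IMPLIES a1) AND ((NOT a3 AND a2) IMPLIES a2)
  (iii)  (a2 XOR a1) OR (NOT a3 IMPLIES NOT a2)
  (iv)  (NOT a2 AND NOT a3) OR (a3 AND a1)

(i): at (0,0,0) it gives 0, but g = 1 — eliminated.
(ii): at (0,0,1) it gives 1, but g = 0 — eliminated.
(iii): at (0,0,1) it gives 1, but g = 0 — eliminated.
That leaves (iv). Evaluating it on every row reproduces the table of g exactly.

iv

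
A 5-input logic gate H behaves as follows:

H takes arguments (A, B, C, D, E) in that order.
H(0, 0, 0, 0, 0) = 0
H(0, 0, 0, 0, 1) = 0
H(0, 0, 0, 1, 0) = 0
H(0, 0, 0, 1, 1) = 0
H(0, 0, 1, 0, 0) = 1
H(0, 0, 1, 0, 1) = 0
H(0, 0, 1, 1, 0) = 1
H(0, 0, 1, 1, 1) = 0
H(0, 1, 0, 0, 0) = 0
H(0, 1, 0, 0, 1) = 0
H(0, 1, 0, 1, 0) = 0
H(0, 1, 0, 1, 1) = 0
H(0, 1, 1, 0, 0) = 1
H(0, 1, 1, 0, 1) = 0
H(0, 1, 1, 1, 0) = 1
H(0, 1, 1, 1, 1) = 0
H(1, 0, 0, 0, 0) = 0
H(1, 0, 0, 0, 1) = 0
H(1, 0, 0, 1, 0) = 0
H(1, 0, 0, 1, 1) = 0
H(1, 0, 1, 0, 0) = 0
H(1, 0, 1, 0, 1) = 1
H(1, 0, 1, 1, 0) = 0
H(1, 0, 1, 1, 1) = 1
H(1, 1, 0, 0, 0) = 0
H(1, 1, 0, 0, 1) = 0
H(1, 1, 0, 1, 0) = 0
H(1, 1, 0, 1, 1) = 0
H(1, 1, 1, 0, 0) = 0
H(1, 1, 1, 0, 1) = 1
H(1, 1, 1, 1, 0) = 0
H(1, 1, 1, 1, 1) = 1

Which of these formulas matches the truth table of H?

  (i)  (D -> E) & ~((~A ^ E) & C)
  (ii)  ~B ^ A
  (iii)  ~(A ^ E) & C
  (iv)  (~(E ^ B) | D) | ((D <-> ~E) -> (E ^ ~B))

(i) fails at (0,0,0,0,0): the formula yields 1, H is 0.
(ii) fails at (0,0,0,0,0): the formula yields 1, H is 0.
(iv) fails at (0,0,0,0,0): the formula yields 1, H is 0.
Only (iii) survives; checking it on all 32 rows confirms it matches H.

iii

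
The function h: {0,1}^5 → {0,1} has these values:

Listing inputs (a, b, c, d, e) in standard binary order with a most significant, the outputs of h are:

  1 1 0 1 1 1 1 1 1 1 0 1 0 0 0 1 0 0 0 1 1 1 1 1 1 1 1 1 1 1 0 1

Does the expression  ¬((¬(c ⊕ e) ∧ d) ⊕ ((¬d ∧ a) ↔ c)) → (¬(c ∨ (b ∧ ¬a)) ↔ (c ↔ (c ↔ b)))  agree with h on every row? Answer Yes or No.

Evaluate ¬((¬(c ⊕ e) ∧ d) ⊕ ((¬d ∧ a) ↔ c)) → (¬(c ∨ (b ∧ ¬a)) ↔ (c ↔ (c ↔ b))) on each row and compare to h:
  a=0, b=0, c=0, d=0, e=0: formula gives 1, h = 1 ✓
  a=0, b=0, c=0, d=0, e=1: formula gives 1, h = 1 ✓
  a=0, b=0, c=0, d=1, e=0: formula gives 0, h = 0 ✓
  a=0, b=0, c=0, d=1, e=1: formula gives 1, h = 1 ✓
  …and likewise for the remaining 28 rows.
No disagreement on any input; they are logically equivalent.

Yes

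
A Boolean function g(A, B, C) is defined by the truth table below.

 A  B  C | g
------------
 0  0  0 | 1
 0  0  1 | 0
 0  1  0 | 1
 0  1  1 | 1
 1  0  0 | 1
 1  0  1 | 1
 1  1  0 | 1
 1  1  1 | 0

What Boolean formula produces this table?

g(A, B, C) = NOT (((NOT A AND NOT B) AND C) OR ((A AND B) AND C))

There are just 2 zero rows: (0,0,1), (1,1,1). Their minterms are ¬A·¬B·C, A·B·C; the OR of those covers precisely the 0-outputs, and negating it yields g.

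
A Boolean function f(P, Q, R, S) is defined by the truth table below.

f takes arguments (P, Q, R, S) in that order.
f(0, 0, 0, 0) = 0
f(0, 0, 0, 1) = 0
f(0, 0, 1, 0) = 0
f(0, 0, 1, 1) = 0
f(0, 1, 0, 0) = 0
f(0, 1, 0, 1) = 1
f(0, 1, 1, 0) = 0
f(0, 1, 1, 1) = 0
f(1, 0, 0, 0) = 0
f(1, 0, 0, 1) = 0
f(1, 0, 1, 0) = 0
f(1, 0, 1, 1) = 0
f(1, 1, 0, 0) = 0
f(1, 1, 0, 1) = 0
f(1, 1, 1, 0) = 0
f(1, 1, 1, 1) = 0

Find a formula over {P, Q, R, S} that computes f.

f(P, Q, R, S) = ((¬P ∧ Q) ∧ ¬R) ∧ S

f is 1 on exactly one input, (0,1,0,1), whose minterm is ¬P·Q·¬R·S. So f is just that conjunction.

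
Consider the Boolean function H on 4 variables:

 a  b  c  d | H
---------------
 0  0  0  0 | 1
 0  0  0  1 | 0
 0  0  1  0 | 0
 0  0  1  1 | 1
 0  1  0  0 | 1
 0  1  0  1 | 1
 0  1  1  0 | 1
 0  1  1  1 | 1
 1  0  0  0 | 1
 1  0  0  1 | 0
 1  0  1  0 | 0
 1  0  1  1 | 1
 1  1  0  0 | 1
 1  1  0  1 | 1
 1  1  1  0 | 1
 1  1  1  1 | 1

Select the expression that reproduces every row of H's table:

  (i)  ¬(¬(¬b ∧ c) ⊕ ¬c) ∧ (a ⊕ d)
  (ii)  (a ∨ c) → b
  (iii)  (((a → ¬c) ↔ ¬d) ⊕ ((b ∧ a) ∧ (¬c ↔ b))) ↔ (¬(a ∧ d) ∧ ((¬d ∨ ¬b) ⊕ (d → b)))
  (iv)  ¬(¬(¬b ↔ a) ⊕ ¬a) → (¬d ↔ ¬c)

(i): at (0,0,0,0) it gives 0, but H = 1 — eliminated.
(ii): at (0,0,0,1) it gives 1, but H = 0 — eliminated.
(iii): at (0,0,0,0) it gives 0, but H = 1 — eliminated.
That leaves (iv). Evaluating it on every row reproduces the table of H exactly.

iv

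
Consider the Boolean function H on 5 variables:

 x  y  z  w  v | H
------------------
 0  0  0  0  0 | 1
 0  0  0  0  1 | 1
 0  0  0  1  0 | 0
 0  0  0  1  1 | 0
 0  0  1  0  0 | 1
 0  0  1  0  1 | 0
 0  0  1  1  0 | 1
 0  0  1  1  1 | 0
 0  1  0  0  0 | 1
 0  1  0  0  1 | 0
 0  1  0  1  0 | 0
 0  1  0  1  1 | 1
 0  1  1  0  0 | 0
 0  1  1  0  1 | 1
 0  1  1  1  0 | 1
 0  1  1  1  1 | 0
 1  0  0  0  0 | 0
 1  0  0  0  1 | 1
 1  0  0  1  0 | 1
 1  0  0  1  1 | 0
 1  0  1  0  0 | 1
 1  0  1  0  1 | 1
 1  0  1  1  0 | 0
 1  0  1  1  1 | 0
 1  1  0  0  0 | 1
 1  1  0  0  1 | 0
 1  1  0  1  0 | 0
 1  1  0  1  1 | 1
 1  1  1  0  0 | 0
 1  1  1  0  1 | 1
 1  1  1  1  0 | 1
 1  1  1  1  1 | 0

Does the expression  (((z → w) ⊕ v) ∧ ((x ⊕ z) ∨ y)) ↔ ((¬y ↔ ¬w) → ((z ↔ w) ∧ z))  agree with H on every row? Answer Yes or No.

Yes

Evaluate (((z → w) ⊕ v) ∧ ((x ⊕ z) ∨ y)) ↔ ((¬y ↔ ¬w) → ((z ↔ w) ∧ z)) on each row and compare to H:
  x=0, y=0, z=0, w=0, v=0: formula gives 1, H = 1 ✓
  x=0, y=0, z=0, w=0, v=1: formula gives 1, H = 1 ✓
  x=0, y=0, z=0, w=1, v=0: formula gives 0, H = 0 ✓
  x=0, y=0, z=0, w=1, v=1: formula gives 0, H = 0 ✓
  …and likewise for the remaining 28 rows.
All 32 rows match — the expression computes H exactly.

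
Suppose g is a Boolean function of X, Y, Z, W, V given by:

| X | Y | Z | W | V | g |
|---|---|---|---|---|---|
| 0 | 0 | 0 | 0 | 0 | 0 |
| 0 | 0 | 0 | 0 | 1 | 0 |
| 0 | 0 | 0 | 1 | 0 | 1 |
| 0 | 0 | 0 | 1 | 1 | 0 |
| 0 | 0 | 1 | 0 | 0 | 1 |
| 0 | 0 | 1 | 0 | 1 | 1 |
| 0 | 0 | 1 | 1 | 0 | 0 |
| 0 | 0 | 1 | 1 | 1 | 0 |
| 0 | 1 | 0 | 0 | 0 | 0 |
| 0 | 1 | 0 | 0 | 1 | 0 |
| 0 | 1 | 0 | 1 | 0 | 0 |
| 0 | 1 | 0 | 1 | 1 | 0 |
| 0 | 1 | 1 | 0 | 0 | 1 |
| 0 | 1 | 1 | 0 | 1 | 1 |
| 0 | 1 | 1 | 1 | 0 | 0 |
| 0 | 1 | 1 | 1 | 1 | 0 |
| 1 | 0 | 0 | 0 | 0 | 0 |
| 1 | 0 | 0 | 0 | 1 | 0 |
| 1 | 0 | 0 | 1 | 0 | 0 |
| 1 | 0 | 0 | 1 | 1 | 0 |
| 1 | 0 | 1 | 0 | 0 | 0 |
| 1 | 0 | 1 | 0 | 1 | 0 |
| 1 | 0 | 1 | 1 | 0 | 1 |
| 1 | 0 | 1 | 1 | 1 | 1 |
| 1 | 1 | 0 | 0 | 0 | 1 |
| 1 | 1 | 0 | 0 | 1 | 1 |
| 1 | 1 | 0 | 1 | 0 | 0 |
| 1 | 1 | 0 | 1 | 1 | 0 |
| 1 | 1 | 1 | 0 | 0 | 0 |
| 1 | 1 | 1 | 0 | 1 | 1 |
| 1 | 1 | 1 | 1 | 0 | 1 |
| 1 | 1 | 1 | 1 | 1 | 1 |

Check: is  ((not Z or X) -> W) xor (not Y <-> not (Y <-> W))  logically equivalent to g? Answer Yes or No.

No

Check the formula against g row by row:
  X=0, Y=0, Z=0, W=0, V=0: formula gives 0, g = 0 ✓
  X=0, Y=0, Z=0, W=0, V=1: formula gives 0, g = 0 ✓
  X=0, Y=0, Z=0, W=1, V=0: formula gives 0, but g = 1 ✗
Row (0,0,0,1,0) is a counterexample, so the formula is not equivalent to g.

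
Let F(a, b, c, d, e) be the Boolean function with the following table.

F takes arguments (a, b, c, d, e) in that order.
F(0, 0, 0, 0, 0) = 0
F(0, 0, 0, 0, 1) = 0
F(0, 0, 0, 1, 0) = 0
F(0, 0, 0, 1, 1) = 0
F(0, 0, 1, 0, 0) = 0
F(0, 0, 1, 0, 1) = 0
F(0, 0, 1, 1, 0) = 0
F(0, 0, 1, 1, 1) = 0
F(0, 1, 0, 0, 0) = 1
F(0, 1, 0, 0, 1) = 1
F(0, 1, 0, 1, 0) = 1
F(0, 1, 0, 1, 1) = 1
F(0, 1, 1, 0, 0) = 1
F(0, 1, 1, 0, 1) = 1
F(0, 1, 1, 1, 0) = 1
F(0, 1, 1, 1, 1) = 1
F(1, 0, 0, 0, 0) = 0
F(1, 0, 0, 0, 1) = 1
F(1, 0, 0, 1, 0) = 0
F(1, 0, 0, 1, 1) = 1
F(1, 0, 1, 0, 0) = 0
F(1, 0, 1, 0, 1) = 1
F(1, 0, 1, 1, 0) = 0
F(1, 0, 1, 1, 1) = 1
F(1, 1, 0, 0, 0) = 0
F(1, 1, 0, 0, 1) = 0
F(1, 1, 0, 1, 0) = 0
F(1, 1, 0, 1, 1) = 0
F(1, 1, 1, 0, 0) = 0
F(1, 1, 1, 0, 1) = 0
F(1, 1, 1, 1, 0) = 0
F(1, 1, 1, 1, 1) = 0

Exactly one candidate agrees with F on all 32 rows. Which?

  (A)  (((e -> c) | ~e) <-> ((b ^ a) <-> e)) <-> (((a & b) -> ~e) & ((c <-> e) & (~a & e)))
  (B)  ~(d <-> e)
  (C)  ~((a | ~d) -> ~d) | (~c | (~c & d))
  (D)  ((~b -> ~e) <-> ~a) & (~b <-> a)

D

(A) fails at (1,0,0,0,0): the formula yields 1, F is 0.
(B) fails at (0,0,0,0,1): the formula yields 1, F is 0.
(C) fails at (0,0,0,0,0): the formula yields 1, F is 0.
That leaves (D). Evaluating it on every row reproduces the table of F exactly.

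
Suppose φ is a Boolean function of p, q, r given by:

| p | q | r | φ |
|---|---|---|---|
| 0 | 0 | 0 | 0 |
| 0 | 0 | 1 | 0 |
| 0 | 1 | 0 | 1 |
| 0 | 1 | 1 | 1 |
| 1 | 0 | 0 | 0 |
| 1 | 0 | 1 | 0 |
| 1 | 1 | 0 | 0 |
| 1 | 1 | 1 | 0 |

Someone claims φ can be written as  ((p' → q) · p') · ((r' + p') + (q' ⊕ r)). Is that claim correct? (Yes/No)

Yes

Check the formula against φ row by row:
  p=0, q=0, r=0: formula gives 0, φ = 0 ✓
  p=0, q=0, r=1: formula gives 0, φ = 0 ✓
  p=0, q=1, r=0: formula gives 1, φ = 1 ✓
  p=0, q=1, r=1: formula gives 1, φ = 1 ✓
  p=1, q=0, r=0: formula gives 0, φ = 0 ✓
  … (the remaining 3 rows also agree.)
No disagreement on any input; they are logically equivalent.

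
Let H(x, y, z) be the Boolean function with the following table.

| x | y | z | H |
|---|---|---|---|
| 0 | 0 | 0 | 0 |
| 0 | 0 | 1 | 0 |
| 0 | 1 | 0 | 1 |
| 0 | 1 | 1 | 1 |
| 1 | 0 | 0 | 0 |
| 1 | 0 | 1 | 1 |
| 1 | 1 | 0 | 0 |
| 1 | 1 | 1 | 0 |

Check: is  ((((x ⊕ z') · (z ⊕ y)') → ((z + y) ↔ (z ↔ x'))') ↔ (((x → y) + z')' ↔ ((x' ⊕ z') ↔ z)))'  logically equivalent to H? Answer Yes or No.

No

Check the formula against H row by row:
  x=0, y=0, z=0: formula gives 0, H = 0 ✓
  x=0, y=0, z=1: formula gives 1, but H = 0 ✗
A single disagreement suffices: at (0,0,1) they differ, so the formula does not compute H.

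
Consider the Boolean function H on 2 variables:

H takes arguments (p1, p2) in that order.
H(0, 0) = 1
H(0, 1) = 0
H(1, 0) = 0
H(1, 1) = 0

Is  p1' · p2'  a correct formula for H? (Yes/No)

Evaluate p1' · p2' on each row and compare to H:
  p1=0, p2=0: formula gives 1, H = 1 ✓
  p1=0, p2=1: formula gives 0, H = 0 ✓
  p1=1, p2=0: formula gives 0, H = 0 ✓
  p1=1, p2=1: formula gives 0, H = 0 ✓
Every row agrees, so the formula is equivalent.

Yes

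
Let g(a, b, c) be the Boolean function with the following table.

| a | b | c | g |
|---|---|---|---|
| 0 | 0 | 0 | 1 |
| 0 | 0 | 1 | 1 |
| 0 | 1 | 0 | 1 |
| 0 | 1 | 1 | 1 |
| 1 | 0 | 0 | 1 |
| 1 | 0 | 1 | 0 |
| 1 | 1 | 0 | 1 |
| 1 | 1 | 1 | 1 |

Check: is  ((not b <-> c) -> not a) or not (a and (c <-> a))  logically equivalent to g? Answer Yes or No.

Evaluate ((not b <-> c) -> not a) or not (a and (c <-> a)) on each row and compare to g:
  a=0, b=0, c=0: formula gives 1, g = 1 ✓
  a=0, b=0, c=1: formula gives 1, g = 1 ✓
  a=0, b=1, c=0: formula gives 1, g = 1 ✓
  a=0, b=1, c=1: formula gives 1, g = 1 ✓
  a=1, b=0, c=0: formula gives 1, g = 1 ✓
  … (the remaining 3 rows also agree.)
No disagreement on any input; they are logically equivalent.

Yes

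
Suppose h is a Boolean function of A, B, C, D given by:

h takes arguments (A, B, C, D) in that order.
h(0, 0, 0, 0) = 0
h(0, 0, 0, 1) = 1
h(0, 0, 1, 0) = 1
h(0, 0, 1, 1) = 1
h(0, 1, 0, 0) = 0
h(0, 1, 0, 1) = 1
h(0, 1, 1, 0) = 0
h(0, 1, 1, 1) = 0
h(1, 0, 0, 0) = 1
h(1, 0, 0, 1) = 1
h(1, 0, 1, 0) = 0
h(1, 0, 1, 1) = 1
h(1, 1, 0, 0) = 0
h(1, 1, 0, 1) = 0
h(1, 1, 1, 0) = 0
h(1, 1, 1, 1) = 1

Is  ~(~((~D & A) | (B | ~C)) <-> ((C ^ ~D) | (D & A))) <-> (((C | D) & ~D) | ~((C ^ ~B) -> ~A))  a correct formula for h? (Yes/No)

Yes

Evaluate ~(~((~D & A) | (B | ~C)) <-> ((C ^ ~D) | (D & A))) <-> (((C | D) & ~D) | ~((C ^ ~B) -> ~A)) on each row and compare to h:
  A=0, B=0, C=0, D=0: formula gives 0, h = 0 ✓
  A=0, B=0, C=0, D=1: formula gives 1, h = 1 ✓
  A=0, B=0, C=1, D=0: formula gives 1, h = 1 ✓
  A=0, B=0, C=1, D=1: formula gives 1, h = 1 ✓
  … (the remaining 12 rows also agree.)
Every row agrees, so the formula is equivalent.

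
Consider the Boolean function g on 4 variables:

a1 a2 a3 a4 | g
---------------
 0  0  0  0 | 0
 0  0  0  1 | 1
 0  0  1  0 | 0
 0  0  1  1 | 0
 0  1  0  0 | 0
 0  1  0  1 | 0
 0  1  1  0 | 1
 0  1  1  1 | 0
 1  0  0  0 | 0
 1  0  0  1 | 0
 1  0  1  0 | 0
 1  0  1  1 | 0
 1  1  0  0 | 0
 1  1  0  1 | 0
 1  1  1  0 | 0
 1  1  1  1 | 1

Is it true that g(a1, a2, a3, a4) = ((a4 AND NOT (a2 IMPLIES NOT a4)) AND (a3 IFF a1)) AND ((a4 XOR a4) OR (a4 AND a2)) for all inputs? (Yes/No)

No

Evaluate ((a4 AND NOT (a2 IMPLIES NOT a4)) AND (a3 IFF a1)) AND ((a4 XOR a4) OR (a4 AND a2)) on each row and compare to g:
  a1=0, a2=0, a3=0, a4=0: formula gives 0, g = 0 ✓
  a1=0, a2=0, a3=0, a4=1: formula gives 0, but g = 1 ✗
Row (0,0,0,1) is a counterexample, so the formula is not equivalent to g.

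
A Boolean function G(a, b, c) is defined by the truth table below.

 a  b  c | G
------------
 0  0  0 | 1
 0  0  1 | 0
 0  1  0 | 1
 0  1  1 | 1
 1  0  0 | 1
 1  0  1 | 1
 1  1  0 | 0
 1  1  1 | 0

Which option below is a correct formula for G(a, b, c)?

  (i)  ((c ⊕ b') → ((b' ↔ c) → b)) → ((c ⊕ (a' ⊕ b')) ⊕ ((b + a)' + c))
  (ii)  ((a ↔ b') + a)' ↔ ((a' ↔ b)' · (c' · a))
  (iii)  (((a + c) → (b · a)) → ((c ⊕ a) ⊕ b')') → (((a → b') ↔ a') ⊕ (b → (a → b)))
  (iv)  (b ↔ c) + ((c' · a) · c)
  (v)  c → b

(ii) fails at (0,0,0): the formula yields 0, G is 1.
(iii) fails at (0,1,0): the formula yields 0, G is 1.
(iv) fails at (0,1,0): the formula yields 0, G is 1.
(v) fails at (1,0,1): the formula yields 0, G is 1.
Only (i) survives; checking it on all 8 rows confirms it matches G.

i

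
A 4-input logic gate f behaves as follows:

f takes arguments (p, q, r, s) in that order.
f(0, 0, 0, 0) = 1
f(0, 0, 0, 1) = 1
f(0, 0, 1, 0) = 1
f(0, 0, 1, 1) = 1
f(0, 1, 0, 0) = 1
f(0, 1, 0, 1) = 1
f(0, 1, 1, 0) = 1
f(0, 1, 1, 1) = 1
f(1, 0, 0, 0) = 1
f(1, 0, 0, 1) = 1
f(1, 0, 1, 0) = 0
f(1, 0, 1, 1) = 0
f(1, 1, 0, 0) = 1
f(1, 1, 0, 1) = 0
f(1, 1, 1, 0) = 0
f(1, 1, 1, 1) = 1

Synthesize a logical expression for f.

f(p, q, r, s) = ((((((p · q') · r) · s') + (((p · q') · r) · s)) + (((p · q) · r') · s)) + (((p · q) · r) · s'))'

f is 0 on only 4 rows — (1,0,1,0), (1,0,1,1), (1,1,0,1), (1,1,1,0). Writing each as a minterm (p·¬q·r·¬s, p·¬q·r·s, p·q·¬r·s, p·q·r·¬s) and OR-ing them characterizes exactly where f=0, so f is the negation of that disjunction.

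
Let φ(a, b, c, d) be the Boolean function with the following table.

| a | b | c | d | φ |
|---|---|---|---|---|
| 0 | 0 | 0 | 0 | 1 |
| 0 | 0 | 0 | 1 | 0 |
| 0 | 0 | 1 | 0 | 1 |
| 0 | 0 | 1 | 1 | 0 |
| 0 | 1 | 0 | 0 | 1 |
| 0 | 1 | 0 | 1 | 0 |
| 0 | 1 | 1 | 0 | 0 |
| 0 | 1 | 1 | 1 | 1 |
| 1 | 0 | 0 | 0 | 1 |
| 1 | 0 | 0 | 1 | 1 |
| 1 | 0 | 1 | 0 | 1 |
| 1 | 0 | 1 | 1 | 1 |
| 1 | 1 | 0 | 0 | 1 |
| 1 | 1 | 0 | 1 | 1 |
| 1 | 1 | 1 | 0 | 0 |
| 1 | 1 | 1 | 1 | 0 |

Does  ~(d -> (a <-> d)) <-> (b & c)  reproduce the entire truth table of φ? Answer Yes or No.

Check the formula against φ row by row:
  a=0, b=0, c=0, d=0: formula gives 1, φ = 1 ✓
  a=0, b=0, c=0, d=1: formula gives 0, φ = 0 ✓
  a=0, b=0, c=1, d=0: formula gives 1, φ = 1 ✓
  a=0, b=0, c=1, d=1: formula gives 0, φ = 0 ✓
  …and likewise for the remaining 12 rows.
Every row agrees, so the formula is equivalent.

Yes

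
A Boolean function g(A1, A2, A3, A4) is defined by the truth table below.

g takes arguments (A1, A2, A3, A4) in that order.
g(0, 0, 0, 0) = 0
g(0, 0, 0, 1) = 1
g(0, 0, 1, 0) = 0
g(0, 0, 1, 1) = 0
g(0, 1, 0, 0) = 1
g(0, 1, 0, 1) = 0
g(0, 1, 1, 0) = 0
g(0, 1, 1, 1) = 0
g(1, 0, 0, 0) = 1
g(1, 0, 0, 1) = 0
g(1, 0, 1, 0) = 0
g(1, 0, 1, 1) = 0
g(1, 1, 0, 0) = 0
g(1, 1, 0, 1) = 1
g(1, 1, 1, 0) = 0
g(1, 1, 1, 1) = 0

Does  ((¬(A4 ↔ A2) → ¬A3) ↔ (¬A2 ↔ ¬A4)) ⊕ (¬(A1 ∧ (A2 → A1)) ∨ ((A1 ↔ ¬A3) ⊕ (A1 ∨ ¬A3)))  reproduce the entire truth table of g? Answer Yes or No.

Yes

Evaluate ((¬(A4 ↔ A2) → ¬A3) ↔ (¬A2 ↔ ¬A4)) ⊕ (¬(A1 ∧ (A2 → A1)) ∨ ((A1 ↔ ¬A3) ⊕ (A1 ∨ ¬A3))) on each row and compare to g:
  A1=0, A2=0, A3=0, A4=0: formula gives 0, g = 0 ✓
  A1=0, A2=0, A3=0, A4=1: formula gives 1, g = 1 ✓
  A1=0, A2=0, A3=1, A4=0: formula gives 0, g = 0 ✓
  A1=0, A2=0, A3=1, A4=1: formula gives 0, g = 0 ✓
  … (the remaining 12 rows also agree.)
Every row agrees, so the formula is equivalent.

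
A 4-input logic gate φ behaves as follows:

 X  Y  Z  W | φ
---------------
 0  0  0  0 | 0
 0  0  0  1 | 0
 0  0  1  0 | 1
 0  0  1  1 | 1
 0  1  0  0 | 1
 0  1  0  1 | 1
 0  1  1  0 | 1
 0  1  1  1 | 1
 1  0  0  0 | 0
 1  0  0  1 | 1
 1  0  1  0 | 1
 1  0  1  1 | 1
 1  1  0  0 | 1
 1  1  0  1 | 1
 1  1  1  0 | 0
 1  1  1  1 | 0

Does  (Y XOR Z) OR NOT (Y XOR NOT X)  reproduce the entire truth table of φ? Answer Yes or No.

No

Test each input against both φ and the formula:
  X=0, Y=0, Z=0, W=0: formula gives 0, φ = 0 ✓
  X=0, Y=0, Z=0, W=1: formula gives 0, φ = 0 ✓
  X=0, Y=0, Z=1, W=0: formula gives 1, φ = 1 ✓
  X=0, Y=0, Z=1, W=1: formula gives 1, φ = 1 ✓
  …
  X=1, Y=0, Z=0, W=0: formula gives 1, but φ = 0 ✗
Since they disagree at (1,0,0,0), the expression is not a correct formula for φ.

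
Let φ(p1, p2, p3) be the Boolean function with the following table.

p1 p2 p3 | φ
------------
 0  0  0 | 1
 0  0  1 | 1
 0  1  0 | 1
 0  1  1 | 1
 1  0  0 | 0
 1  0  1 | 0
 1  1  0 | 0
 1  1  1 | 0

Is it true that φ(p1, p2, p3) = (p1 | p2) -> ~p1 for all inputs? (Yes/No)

Yes

Check the formula against φ row by row:
  p1=0, p2=0, p3=0: formula gives 1, φ = 1 ✓
  p1=0, p2=0, p3=1: formula gives 1, φ = 1 ✓
  p1=0, p2=1, p3=0: formula gives 1, φ = 1 ✓
  p1=0, p2=1, p3=1: formula gives 1, φ = 1 ✓
  p1=1, p2=0, p3=0: formula gives 0, φ = 0 ✓
  …and likewise for the remaining 3 rows.
Every row agrees, so the formula is equivalent.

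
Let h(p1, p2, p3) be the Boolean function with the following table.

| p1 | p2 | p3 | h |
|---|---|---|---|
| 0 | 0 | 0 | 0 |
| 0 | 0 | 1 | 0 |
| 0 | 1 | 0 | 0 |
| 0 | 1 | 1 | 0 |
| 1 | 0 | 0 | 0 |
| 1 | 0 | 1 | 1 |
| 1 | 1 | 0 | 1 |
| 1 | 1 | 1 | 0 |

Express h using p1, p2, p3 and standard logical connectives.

h(p1, p2, p3) = ((p1 · p2') · p3) + ((p1 · p2) · p3')

Collect the rows where h=1 — (1,0,1), (1,1,0) — and write one minterm per row: p1·¬p2·p3, p1·p2·¬p3. Their union (logical OR) reproduces the table exactly.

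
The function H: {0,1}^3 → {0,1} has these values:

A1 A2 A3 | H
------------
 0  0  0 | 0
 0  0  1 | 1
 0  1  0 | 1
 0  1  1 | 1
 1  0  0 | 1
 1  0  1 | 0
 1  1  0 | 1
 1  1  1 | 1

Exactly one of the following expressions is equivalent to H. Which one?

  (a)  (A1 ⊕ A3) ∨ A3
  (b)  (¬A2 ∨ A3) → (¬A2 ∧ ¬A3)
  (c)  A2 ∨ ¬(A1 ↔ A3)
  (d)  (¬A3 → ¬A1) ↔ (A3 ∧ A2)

c

(a): at (0,1,0) it gives 0, but H = 1 — eliminated.
(b): at (0,0,0) it gives 1, but H = 0 — eliminated.
(d): at (0,0,1) it gives 0, but H = 1 — eliminated.
Only (c) survives; checking it on all 8 rows confirms it matches H.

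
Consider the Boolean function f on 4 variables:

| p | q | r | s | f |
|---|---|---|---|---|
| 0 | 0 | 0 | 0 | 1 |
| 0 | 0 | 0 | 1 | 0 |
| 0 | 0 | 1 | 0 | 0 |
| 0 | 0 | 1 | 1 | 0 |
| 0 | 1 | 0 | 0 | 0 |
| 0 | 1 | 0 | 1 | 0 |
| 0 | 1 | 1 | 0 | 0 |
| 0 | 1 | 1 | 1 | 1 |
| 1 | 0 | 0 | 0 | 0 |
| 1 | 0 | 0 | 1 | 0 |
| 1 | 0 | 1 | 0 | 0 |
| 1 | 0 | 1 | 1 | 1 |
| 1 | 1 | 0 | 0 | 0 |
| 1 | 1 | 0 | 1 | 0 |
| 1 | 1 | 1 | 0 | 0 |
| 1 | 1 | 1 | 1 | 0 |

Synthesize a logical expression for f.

f(p, q, r, s) = ((((NOT p AND NOT q) AND NOT r) AND NOT s) OR (((NOT p AND q) AND r) AND s)) OR (((p AND NOT q) AND r) AND s)

f=1 on 3 inputs: (0,0,0,0), (0,1,1,1), (1,0,1,1). Reading each as a conjunction of literals (¬p·¬q·¬r·¬s, ¬p·q·r·s, p·¬q·r·s) and taking the OR gives the canonical DNF.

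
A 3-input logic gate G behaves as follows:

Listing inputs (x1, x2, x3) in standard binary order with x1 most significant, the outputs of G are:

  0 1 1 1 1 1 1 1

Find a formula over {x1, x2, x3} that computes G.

G(x1, x2, x3) = (x1 OR x2) OR x3

The output is 1 whenever at least one input is 1 — the OR of all inputs.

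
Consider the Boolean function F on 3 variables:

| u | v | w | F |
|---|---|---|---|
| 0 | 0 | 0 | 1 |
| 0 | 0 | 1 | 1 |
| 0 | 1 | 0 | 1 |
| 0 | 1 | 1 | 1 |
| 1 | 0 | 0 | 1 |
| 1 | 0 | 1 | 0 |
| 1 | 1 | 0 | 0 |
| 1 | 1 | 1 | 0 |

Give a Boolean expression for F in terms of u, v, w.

F(u, v, w) = ~((((u & ~v) & w) | ((u & v) & ~w)) | ((u & v) & w))

There are just 3 zero rows: (1,0,1), (1,1,0), (1,1,1). Their minterms are u·¬v·w, u·v·¬w, u·v·w; the OR of those covers precisely the 0-outputs, and negating it yields F.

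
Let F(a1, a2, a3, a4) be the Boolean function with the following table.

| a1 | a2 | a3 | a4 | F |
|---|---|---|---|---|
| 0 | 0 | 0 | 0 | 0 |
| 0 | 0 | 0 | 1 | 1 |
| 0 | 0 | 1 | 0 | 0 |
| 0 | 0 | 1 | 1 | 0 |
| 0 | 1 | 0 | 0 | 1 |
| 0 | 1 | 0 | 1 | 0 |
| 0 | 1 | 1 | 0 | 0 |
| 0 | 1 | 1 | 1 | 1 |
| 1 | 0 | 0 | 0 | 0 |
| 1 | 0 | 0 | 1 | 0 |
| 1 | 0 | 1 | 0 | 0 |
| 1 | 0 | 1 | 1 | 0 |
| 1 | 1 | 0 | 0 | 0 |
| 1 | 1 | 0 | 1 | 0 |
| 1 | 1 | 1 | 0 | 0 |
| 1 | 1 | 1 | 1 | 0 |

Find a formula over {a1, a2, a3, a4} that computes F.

F=1 on 3 inputs: (0,0,0,1), (0,1,0,0), (0,1,1,1). Reading each as a conjunction of literals (¬a1·¬a2·¬a3·a4, ¬a1·a2·¬a3·¬a4, ¬a1·a2·a3·a4) and taking the OR gives the canonical DNF.

F(a1, a2, a3, a4) = ((((NOT a1 AND NOT a2) AND NOT a3) AND a4) OR (((NOT a1 AND a2) AND NOT a3) AND NOT a4)) OR (((NOT a1 AND a2) AND a3) AND a4)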